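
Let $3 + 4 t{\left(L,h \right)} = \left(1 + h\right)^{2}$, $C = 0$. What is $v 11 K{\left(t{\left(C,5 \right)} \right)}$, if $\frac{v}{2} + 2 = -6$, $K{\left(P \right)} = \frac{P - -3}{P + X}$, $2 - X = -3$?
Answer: $- \frac{7920}{53} \approx -149.43$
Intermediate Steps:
$X = 5$ ($X = 2 - -3 = 2 + 3 = 5$)
$t{\left(L,h \right)} = - \frac{3}{4} + \frac{\left(1 + h\right)^{2}}{4}$
$K{\left(P \right)} = \frac{3 + P}{5 + P}$ ($K{\left(P \right)} = \frac{P - -3}{P + 5} = \frac{P + \left(-2 + 5\right)}{5 + P} = \frac{P + 3}{5 + P} = \frac{3 + P}{5 + P}$)
$v = -16$ ($v = -4 + 2 \left(-6\right) = -4 - 12 = -16$)
$v 11 K{\left(t{\left(C,5 \right)} \right)} = \left(-16\right) 11 \frac{3 - \left(\frac{3}{4} - \frac{\left(1 + 5\right)^{2}}{4}\right)}{5 - \left(\frac{3}{4} - \frac{\left(1 + 5\right)^{2}}{4}\right)} = - 176 \frac{3 - \left(\frac{3}{4} - \frac{6^{2}}{4}\right)}{5 - \left(\frac{3}{4} - \frac{6^{2}}{4}\right)} = - 176 \frac{3 + \left(- \frac{3}{4} + \frac{1}{4} \cdot 36\right)}{5 + \left(- \frac{3}{4} + \frac{1}{4} \cdot 36\right)} = - 176 \frac{3 + \left(- \frac{3}{4} + 9\right)}{5 + \left(- \frac{3}{4} + 9\right)} = - 176 \frac{3 + \frac{33}{4}}{5 + \frac{33}{4}} = - 176 \frac{1}{\frac{53}{4}} \cdot \frac{45}{4} = - 176 \cdot \frac{4}{53} \cdot \frac{45}{4} = \left(-176\right) \frac{45}{53} = - \frac{7920}{53}$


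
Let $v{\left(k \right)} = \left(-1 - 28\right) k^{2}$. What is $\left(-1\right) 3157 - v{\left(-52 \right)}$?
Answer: $75259$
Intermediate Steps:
$v{\left(k \right)} = - 29 k^{2}$ ($v{\left(k \right)} = \left(-1 - 28\right) k^{2} = - 29 k^{2}$)
$\left(-1\right) 3157 - v{\left(-52 \right)} = \left(-1\right) 3157 - - 29 \left(-52\right)^{2} = -3157 - \left(-29\right) 2704 = -3157 - -78416 = -3157 + 78416 = 75259$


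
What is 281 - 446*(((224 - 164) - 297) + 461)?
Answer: -99623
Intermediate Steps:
281 - 446*(((224 - 164) - 297) + 461) = 281 - 446*((60 - 297) + 461) = 281 - 446*(-237 + 461) = 281 - 446*224 = 281 - 99904 = -99623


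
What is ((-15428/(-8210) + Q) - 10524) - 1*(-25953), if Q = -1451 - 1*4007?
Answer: 40938669/4105 ≈ 9972.9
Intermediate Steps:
Q = -5458 (Q = -1451 - 4007 = -5458)
((-15428/(-8210) + Q) - 10524) - 1*(-25953) = ((-15428/(-8210) - 5458) - 10524) - 1*(-25953) = ((-15428*(-1/8210) - 5458) - 10524) + 25953 = ((7714/4105 - 5458) - 10524) + 25953 = (-22397376/4105 - 10524) + 25953 = -65598396/4105 + 25953 = 40938669/4105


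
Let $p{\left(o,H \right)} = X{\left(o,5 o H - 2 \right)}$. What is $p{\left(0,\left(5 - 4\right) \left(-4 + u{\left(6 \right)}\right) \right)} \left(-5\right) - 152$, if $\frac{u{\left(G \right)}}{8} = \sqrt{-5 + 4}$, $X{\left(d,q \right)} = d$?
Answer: $-152$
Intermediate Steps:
$u{\left(G \right)} = 8 i$ ($u{\left(G \right)} = 8 \sqrt{-5 + 4} = 8 \sqrt{-1} = 8 i$)
$p{\left(o,H \right)} = o$
$p{\left(0,\left(5 - 4\right) \left(-4 + u{\left(6 \right)}\right) \right)} \left(-5\right) - 152 = 0 \left(-5\right) - 152 = 0 - 152 = -152$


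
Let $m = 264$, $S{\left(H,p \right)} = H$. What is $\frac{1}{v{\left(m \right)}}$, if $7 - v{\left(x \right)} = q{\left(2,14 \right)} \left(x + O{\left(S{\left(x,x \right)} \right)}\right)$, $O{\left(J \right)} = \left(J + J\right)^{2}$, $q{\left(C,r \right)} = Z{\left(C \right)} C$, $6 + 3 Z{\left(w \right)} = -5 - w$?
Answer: $\frac{1}{2418423} \approx 4.1349 \cdot 10^{-7}$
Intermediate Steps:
$Z{\left(w \right)} = - \frac{11}{3} - \frac{w}{3}$ ($Z{\left(w \right)} = -2 + \frac{-5 - w}{3} = -2 - \left(\frac{5}{3} + \frac{w}{3}\right) = - \frac{11}{3} - \frac{w}{3}$)
$q{\left(C,r \right)} = C \left(- \frac{11}{3} - \frac{C}{3}\right)$ ($q{\left(C,r \right)} = \left(- \frac{11}{3} - \frac{C}{3}\right) C = C \left(- \frac{11}{3} - \frac{C}{3}\right)$)
$O{\left(J \right)} = 4 J^{2}$ ($O{\left(J \right)} = \left(2 J\right)^{2} = 4 J^{2}$)
$v{\left(x \right)} = 7 + \frac{26 x}{3} + \frac{104 x^{2}}{3}$ ($v{\left(x \right)} = 7 - \left(- \frac{1}{3}\right) 2 \left(11 + 2\right) \left(x + 4 x^{2}\right) = 7 - \left(- \frac{1}{3}\right) 2 \cdot 13 \left(x + 4 x^{2}\right) = 7 - - \frac{26 \left(x + 4 x^{2}\right)}{3} = 7 - \left(- \frac{104 x^{2}}{3} - \frac{26 x}{3}\right) = 7 + \left(\frac{26 x}{3} + \frac{104 x^{2}}{3}\right) = 7 + \frac{26 x}{3} + \frac{104 x^{2}}{3}$)
$\frac{1}{v{\left(m \right)}} = \frac{1}{7 + \frac{26}{3} \cdot 264 + \frac{104 \cdot 264^{2}}{3}} = \frac{1}{7 + 2288 + \frac{104}{3} \cdot 69696} = \frac{1}{7 + 2288 + 2416128} = \frac{1}{2418423}$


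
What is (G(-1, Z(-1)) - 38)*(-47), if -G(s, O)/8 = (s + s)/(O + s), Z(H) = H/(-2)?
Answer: 3290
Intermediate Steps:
Z(H) = -H/2 (Z(H) = H*(-½) = -H/2)
G(s, O) = -16*s/(O + s) (G(s, O) = -8*(s + s)/(O + s) = -8*2*s/(O + s) = -16*s/(O + s))
(G(-1, Z(-1)) - 38)*(-47) = (-16*(-1)/(-½*(-1) - 1) - 38)*(-47) = (-16*(-1)/(½ - 1) - 38)*(-47) = (-16*(-1)/(-½) - 38)*(-47) = (-16*(-1)*(-2) - 38)*(-47) = (-32 - 38)*(-47) = -70*(-47) = 3290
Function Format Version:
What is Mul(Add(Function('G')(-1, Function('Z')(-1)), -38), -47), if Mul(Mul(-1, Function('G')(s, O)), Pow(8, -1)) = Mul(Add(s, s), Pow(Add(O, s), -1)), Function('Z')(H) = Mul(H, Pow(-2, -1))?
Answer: 3290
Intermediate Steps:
Function('Z')(H) = Mul(Rational(-1, 2), H) (Function('Z')(H) = Mul(H, Rational(-1, 2)) = Mul(Rational(-1, 2), H))
Function('G')(s, O) = Mul(-16, s, Pow(Add(O, s), -1)) (Function('G')(s, O) = Mul(-8, Mul(Add(s, s), Pow(Add(O, s), -1))) = Mul(-8, Mul(Mul(2, s), Pow(Add(O, s), -1))) = Mul(-8, Mul(2, s, Pow(Add(O, s), -1))) = Mul(-16, s, Pow(Add(O, s), -1)))
Mul(Add(Function('G')(-1, Function('Z')(-1)), -38), -47) = Mul(Add(Mul(-16, -1, Pow(Add(Mul(Rational(-1, 2), -1), -1), -1)), -38), -47) = Mul(Add(Mul(-16, -1, Pow(Add(Rational(1, 2), -1), -1)), -38), -47) = Mul(Add(Mul(-16, -1, Pow(Rational(-1, 2), -1)), -38), -47) = Mul(Add(Mul(-16, -1, -2), -38), -47) = Mul(Add(-32, -38), -47) = Mul(-70, -47) = 3290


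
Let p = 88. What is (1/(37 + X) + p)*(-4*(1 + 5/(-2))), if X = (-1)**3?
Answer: 3169/6 ≈ 528.17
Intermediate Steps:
X = -1
(1/(37 + X) + p)*(-4*(1 + 5/(-2))) = (1/(37 - 1) + 88)*(-4*(1 + 5/(-2))) = (1/36 + 88)*(-4*(1 + 5*(-1/2))) = (1/36 + 88)*(-4*(1 - 5/2)) = 3169*(-4*(-3/2))/36 = (3169/36)*6 = 3169/6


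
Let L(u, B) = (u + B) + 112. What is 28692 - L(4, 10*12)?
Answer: 28456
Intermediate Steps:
L(u, B) = 112 + B + u (L(u, B) = (B + u) + 112 = 112 + B + u)
28692 - L(4, 10*12) = 28692 - (112 + 10*12 + 4) = 28692 - (112 + 120 + 4) = 28692 - 1*236 = 28692 - 236 = 28456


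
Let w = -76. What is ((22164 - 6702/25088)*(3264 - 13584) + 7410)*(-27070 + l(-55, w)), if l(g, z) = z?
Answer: 49671167295345/8 ≈ 6.2089e+12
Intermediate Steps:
((22164 - 6702/25088)*(3264 - 13584) + 7410)*(-27070 + l(-55, w)) = ((22164 - 6702/25088)*(3264 - 13584) + 7410)*(-27070 - 76) = ((22164 - 6702*1/25088)*(-10320) + 7410)*(-27146) = ((22164 - 3351/12544)*(-10320) + 7410)*(-27146) = ((278021865/12544)*(-10320) + 7410)*(-27146) = (-179324102925/784 + 7410)*(-27146) = -179318293485/784*(-27146) = 49671167295345/8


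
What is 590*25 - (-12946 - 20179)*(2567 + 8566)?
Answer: 368795375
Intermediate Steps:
590*25 - (-12946 - 20179)*(2567 + 8566) = 14750 - (-33125)*11133 = 14750 - 1*(-368780625) = 14750 + 368780625 = 368795375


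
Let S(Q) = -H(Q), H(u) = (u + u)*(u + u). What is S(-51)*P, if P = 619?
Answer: -6440076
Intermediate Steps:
H(u) = 4*u² (H(u) = (2*u)*(2*u) = 4*u²)
S(Q) = -4*Q²
S(-51)*P = -4*(-51)²*619 = -4*2601*619 = -10404*619 = -6440076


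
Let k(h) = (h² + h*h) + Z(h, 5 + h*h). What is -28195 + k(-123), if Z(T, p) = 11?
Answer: 2074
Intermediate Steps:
k(h) = 11 + 2*h² (k(h) = (h² + h*h) + 11 = (h² + h²) + 11 = 2*h² + 11 = 11 + 2*h²)
-28195 + k(-123) = -28195 + (11 + 2*(-123)²) = -28195 + (11 + 2*15129) = -28195 + (11 + 30258) = -28195 + 30269 = 2074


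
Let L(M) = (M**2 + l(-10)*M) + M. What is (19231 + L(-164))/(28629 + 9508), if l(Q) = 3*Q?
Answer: 50883/38137 ≈ 1.3342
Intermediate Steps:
L(M) = M**2 - 29*M (L(M) = (M**2 + (3*(-10))*M) + M = (M**2 - 30*M) + M = M**2 - 29*M)
(19231 + L(-164))/(28629 + 9508) = (19231 - 164*(-29 - 164))/(28629 + 9508) = (19231 - 164*(-193))/38137 = (19231 + 31652)*(1/38137) = 50883*(1/38137) = 50883/38137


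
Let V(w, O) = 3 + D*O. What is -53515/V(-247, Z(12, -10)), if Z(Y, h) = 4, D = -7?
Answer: 10703/5 ≈ 2140.6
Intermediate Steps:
V(w, O) = 3 - 7*O
-53515/V(-247, Z(12, -10)) = -53515/(3 - 7*4) = -53515/(3 - 28) = -53515/(-25) = -53515*(-1/25) = 10703/5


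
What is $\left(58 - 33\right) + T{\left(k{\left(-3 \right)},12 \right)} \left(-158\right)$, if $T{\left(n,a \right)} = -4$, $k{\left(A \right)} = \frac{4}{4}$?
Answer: $657$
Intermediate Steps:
$k{\left(A \right)} = 1$ ($k{\left(A \right)} = 4 \cdot \frac{1}{4} = 1$)
$\left(58 - 33\right) + T{\left(k{\left(-3 \right)},12 \right)} \left(-158\right) = \left(58 - 33\right) - -632 = \left(58 - 33\right) + 632 = 25 + 632 = 657$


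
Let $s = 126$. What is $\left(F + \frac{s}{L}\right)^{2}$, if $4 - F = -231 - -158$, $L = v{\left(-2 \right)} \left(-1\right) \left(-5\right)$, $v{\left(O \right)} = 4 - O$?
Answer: $\frac{164836}{25} \approx 6593.4$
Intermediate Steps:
$L = 30$ ($L = \left(4 - -2\right) \left(-1\right) \left(-5\right) = \left(4 + 2\right) \left(-1\right) \left(-5\right) = 6 \left(-1\right) \left(-5\right) = \left(-6\right) \left(-5\right) = 30$)
$F = 77$ ($F = 4 - \left(-231 - -158\right) = 4 - \left(-231 + 158\right) = 4 - -73 = 4 + 73 = 77$)
$\left(F + \frac{s}{L}\right)^{2} = \left(77 + \frac{126}{30}\right)^{2} = \left(77 + 126 \cdot \frac{1}{30}\right)^{2} = \left(77 + \frac{21}{5}\right)^{2} = \left(\frac{406}{5}\right)^{2} = \frac{164836}{25}$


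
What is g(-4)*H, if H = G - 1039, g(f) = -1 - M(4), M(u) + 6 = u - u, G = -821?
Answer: -9300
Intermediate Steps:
M(u) = -6 (M(u) = -6 + (u - u) = -6 + 0 = -6)
g(f) = 5 (g(f) = -1 - 1*(-6) = -1 + 6 = 5)
H = -1860 (H = -821 - 1039 = -1860)
g(-4)*H = 5*(-1860) = -9300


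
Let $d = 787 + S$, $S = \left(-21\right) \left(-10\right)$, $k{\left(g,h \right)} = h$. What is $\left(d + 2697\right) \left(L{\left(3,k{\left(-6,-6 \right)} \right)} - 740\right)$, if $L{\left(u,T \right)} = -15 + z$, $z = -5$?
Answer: $-2807440$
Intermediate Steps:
$S = 210$
$L{\left(u,T \right)} = -20$ ($L{\left(u,T \right)} = -15 - 5 = -20$)
$d = 997$ ($d = 787 + 210 = 997$)
$\left(d + 2697\right) \left(L{\left(3,k{\left(-6,-6 \right)} \right)} - 740\right) = \left(997 + 2697\right) \left(-20 - 740\right) = 3694 \left(-760\right) = -2807440$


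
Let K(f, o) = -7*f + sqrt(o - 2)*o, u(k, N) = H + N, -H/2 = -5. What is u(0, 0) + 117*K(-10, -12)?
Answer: 8200 - 1404*I*sqrt(14) ≈ 8200.0 - 5253.3*I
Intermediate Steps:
H = 10 (H = -2*(-5) = 10)
u(k, N) = 10 + N
K(f, o) = -7*f + o*sqrt(-2 + o) (K(f, o) = -7*f + sqrt(-2 + o)*o = -7*f + o*sqrt(-2 + o))
u(0, 0) + 117*K(-10, -12) = (10 + 0) + 117*(-7*(-10) - 12*sqrt(-2 - 12)) = 10 + 117*(70 - 12*I*sqrt(14)) = 10 + (8190 - 1404*I*sqrt(14)) = 8200 - 1404*I*sqrt(14)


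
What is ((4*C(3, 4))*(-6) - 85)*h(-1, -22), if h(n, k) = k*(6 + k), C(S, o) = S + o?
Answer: -89056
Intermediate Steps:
((4*C(3, 4))*(-6) - 85)*h(-1, -22) = ((4*(3 + 4))*(-6) - 85)*(-22*(6 - 22)) = ((4*7)*(-6) - 85)*(-22*(-16)) = (28*(-6) - 85)*352 = (-168 - 85)*352 = -253*352 = -89056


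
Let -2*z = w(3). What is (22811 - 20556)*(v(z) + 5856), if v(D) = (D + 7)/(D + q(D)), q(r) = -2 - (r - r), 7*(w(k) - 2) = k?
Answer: 13201221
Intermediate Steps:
w(k) = 2 + k/7
z = -17/14 (z = -(2 + (1/7)*3)/2 = -(2 + 3/7)/2 = -1/2*17/7 = -17/14 ≈ -1.2143)
q(r) = -2 (q(r) = -2 - 1*0 = -2 + 0 = -2)
v(D) = (7 + D)/(-2 + D) (v(D) = (D + 7)/(D - 2) = (7 + D)/(-2 + D))
(22811 - 20556)*(v(z) + 5856) = (22811 - 20556)*((7 - 17/14)/(-2 - 17/14) + 5856) = 2255*((81/14)/(-45/14) + 5856) = 2255*(-14/45*81/14 + 5856) = 2255*(-9/5 + 5856) = 2255*(29271/5) = 13201221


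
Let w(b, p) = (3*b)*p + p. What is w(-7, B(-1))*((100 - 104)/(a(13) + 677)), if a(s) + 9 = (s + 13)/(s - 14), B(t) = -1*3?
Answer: -40/107 ≈ -0.37383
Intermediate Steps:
B(t) = -3
a(s) = -9 + (13 + s)/(-14 + s) (a(s) = -9 + (s + 13)/(s - 14) = -9 + (13 + s)/(-14 + s))
w(b, p) = p + 3*b*p (w(b, p) = 3*b*p + p = p + 3*b*p)
w(-7, B(-1))*((100 - 104)/(a(13) + 677)) = (-3*(1 + 3*(-7)))*((100 - 104)/((139 - 8*13)/(-14 + 13) + 677)) = (-3*(1 - 21))*(-4/((139 - 104)/(-1) + 677)) = (-3*(-20))*(-4/(-1*35 + 677)) = 60*(-4/(-35 + 677)) = 60*(-4/642) = 60*(-4*1/642) = 60*(-2/321) = -40/107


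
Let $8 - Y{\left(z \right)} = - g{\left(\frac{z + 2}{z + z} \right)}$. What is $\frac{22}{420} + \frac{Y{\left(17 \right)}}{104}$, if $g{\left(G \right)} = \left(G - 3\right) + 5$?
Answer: $\frac{57143}{371280} \approx 0.15391$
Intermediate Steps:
$g{\left(G \right)} = 2 + G$ ($g{\left(G \right)} = \left(-3 + G\right) + 5 = 2 + G$)
$Y{\left(z \right)} = 10 + \frac{2 + z}{2 z}$ ($Y{\left(z \right)} = 8 - - (2 + \frac{z + 2}{z + z}) = 8 - - (2 + \frac{2 + z}{2 z}) = 8 - \left(-2 - \frac{2 + z}{2 z}\right) = 8 + \left(2 + \frac{2 + z}{2 z}\right) = 10 + \frac{2 + z}{2 z}$)
$\frac{22}{420} + \frac{Y{\left(17 \right)}}{104} = \frac{22}{420} + \frac{\frac{21}{2} + \frac{1}{17}}{104} = 22 \cdot \frac{1}{420} + \left(\frac{21}{2} + \frac{1}{17}\right) \frac{1}{104} = \frac{11}{210} + \frac{359}{34} \cdot \frac{1}{104} = \frac{11}{210} + \frac{359}{3536} = \frac{57143}{371280}$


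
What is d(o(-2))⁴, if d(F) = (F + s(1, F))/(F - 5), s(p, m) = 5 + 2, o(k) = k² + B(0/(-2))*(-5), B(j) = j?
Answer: 14641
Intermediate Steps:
o(k) = k² (o(k) = k² + (0/(-2))*(-5) = k² + (0*(-½))*(-5) = k² + 0*(-5) = k² + 0 = k²)
s(p, m) = 7
d(F) = (7 + F)/(-5 + F) (d(F) = (F + 7)/(F - 5) = (7 + F)/(-5 + F))
d(o(-2))⁴ = ((7 + (-2)²)/(-5 + (-2)²))⁴ = ((7 + 4)/(-5 + 4))⁴ = (11/(-1))⁴ = (-1*11)⁴ = (-11)⁴ = 14641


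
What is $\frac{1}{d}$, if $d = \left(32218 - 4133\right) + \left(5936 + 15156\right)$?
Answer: $\frac{1}{49177} \approx 2.0335 \cdot 10^{-5}$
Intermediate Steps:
$d = 49177$ ($d = 28085 + 21092 = 49177$)
$\frac{1}{d} = \frac{1}{49177}$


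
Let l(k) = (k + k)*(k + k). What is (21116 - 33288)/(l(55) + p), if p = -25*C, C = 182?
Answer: -6086/3775 ≈ -1.6122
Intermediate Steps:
l(k) = 4*k² (l(k) = (2*k)*(2*k) = 4*k²)
p = -4550 (p = -25*182 = -4550)
(21116 - 33288)/(l(55) + p) = (21116 - 33288)/(4*55² - 4550) = -12172/(4*3025 - 4550) = -12172/(12100 - 4550) = -12172/7550 = -12172*1/7550 = -6086/3775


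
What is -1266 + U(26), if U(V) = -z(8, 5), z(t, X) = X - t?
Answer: -1263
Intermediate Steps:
U(V) = 3 (U(V) = -(5 - 1*8) = -(5 - 8) = -1*(-3) = 3)
-1266 + U(26) = -1266 + 3 = -1263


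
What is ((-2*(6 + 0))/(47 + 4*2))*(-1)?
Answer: 12/55 ≈ 0.21818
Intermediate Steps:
((-2*(6 + 0))/(47 + 4*2))*(-1) = ((-2*6)/(47 + 8))*(-1) = -12/55*(-1) = 12/55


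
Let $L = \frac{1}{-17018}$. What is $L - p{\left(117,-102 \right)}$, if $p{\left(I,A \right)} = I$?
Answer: $- \frac{1991107}{17018} \approx -117.0$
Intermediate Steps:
$L = - \frac{1}{17018} \approx -5.8761 \cdot 10^{-5}$
$L - p{\left(117,-102 \right)} = - \frac{1}{17018} - 117 = - \frac{1991107}{17018}$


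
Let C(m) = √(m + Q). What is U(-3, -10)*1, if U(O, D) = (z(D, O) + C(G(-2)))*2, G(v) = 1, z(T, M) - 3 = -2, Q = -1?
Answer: 2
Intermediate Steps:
z(T, M) = 1 (z(T, M) = 3 - 2 = 1)
C(m) = √(-1 + m) (C(m) = √(m - 1) = √(-1 + m))
U(O, D) = 2 (U(O, D) = (1 + √(-1 + 1))*2 = (1 + √0)*2 = (1 + 0)*2 = 1*2 = 2)
U(-3, -10)*1 = 2*1 = 2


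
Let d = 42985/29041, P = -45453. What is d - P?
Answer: 1320043558/29041 ≈ 45455.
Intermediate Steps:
d = 42985/29041 (d = 42985*(1/29041) = 42985/29041 ≈ 1.4801)
d - P = 42985/29041 - 1*(-45453) = 42985/29041 + 45453 = 1320043558/29041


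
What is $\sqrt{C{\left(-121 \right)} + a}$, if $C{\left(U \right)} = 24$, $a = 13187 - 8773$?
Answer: $\sqrt{4438} \approx 66.618$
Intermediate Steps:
$a = 4414$
$\sqrt{C{\left(-121 \right)} + a} = \sqrt{24 + 4414} = \sqrt{4438}$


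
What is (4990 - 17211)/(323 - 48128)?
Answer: 12221/47805 ≈ 0.25564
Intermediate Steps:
(4990 - 17211)/(323 - 48128) = -12221/(-47805) = -12221*(-1/47805) = 12221/47805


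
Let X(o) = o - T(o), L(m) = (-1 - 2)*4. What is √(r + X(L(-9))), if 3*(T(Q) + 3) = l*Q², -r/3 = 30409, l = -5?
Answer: 2*I*√22749 ≈ 301.66*I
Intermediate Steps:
r = -91227 (r = -3*30409 = -91227)
T(Q) = -3 - 5*Q²/3 (T(Q) = -3 + (-5*Q²)/3 = -3 - 5*Q²/3)
L(m) = -12 (L(m) = -3*4 = -12)
X(o) = 3 + o + 5*o²/3 (X(o) = o - (-3 - 5*o²/3) = o + (3 + 5*o²/3) = 3 + o + 5*o²/3)
√(r + X(L(-9))) = √(-91227 + (3 - 12 + (5/3)*(-12)²)) = √(-91227 + (3 - 12 + (5/3)*144)) = √(-91227 + (3 - 12 + 240)) = √(-91227 + 231) = √(-90996) = 2*I*√22749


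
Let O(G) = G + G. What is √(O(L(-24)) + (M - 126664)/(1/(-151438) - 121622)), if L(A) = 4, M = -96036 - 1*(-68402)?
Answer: 2*√786052169464150072185/18418192437 ≈ 3.0444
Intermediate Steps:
M = -27634 (M = -96036 + 68402 = -27634)
O(G) = 2*G
√(O(L(-24)) + (M - 126664)/(1/(-151438) - 121622)) = √(2*4 + (-27634 - 126664)/(1/(-151438) - 121622)) = √(8 - 154298/(-1/151438 - 121622)) = √(8 - 154298/(-18418192437/151438)) = √(8 - 154298*(-151438/18418192437)) = √(8 + 23366580524/18418192437) = √(170712120020/18418192437) = 2*√786052169464150072185/18418192437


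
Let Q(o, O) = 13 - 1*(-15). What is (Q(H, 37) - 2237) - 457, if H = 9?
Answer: -2666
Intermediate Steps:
Q(o, O) = 28 (Q(o, O) = 13 + 15 = 28)
(Q(H, 37) - 2237) - 457 = (28 - 2237) - 457 = -2209 - 457 = -2666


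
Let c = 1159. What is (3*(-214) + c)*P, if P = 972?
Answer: 502524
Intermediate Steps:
(3*(-214) + c)*P = (3*(-214) + 1159)*972 = (-642 + 1159)*972 = 517*972 = 502524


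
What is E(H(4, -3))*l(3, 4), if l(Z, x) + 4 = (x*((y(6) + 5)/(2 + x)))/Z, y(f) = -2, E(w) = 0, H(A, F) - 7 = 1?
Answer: 0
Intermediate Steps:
H(A, F) = 8 (H(A, F) = 7 + 1 = 8)
l(Z, x) = -4 + 3*x/(Z*(2 + x)) (l(Z, x) = -4 + (x*((-2 + 5)/(2 + x)))/Z = -4 + (x*(3/(2 + x)))/Z = -4 + (3*x/(2 + x))/Z = -4 + 3*x/(Z*(2 + x)))
E(H(4, -3))*l(3, 4) = 0*((-8*3 + 3*4 - 4*3*4)/(3*(2 + 4))) = 0*((⅓)*(-24 + 12 - 48)/6) = 0*((⅓)*(⅙)*(-60)) = 0*(-10/3) = 0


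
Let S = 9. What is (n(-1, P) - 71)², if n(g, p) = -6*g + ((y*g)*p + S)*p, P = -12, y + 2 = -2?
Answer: 162409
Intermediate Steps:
y = -4 (y = -2 - 2 = -4)
n(g, p) = -6*g + p*(9 - 4*g*p) (n(g, p) = -6*g + ((-4*g)*p + 9)*p = -6*g + (-4*g*p + 9)*p = -6*g + (9 - 4*g*p)*p = -6*g + p*(9 - 4*g*p))
(n(-1, P) - 71)² = ((-6*(-1) + 9*(-12) - 4*(-1)*(-12)²) - 71)² = ((6 - 108 - 4*(-1)*144) - 71)² = ((6 - 108 + 576) - 71)² = (474 - 71)² = 403² = 162409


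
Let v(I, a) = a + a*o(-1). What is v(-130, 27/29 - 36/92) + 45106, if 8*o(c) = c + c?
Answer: 30085972/667 ≈ 45106.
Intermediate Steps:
o(c) = c/4 (o(c) = (c + c)/8 = (2*c)/8 = c/4)
v(I, a) = 3*a/4 (v(I, a) = a + a*((1/4)*(-1)) = a + a*(-1/4) = a - a/4 = 3*a/4)
v(-130, 27/29 - 36/92) + 45106 = 3*(27/29 - 36/92)/4 + 45106 = 3*(27*(1/29) - 36*1/92)/4 + 45106 = 3*(27/29 - 9/23)/4 + 45106 = (3/4)*(360/667) + 45106 = 270/667 + 45106 = 30085972/667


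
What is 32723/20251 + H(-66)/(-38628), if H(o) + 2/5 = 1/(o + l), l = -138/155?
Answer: 65527442060221/40552131755520 ≈ 1.6159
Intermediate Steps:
l = -138/155 (l = -138*1/155 = -138/155 ≈ -0.89032)
H(o) = -2/5 + 1/(-138/155 + o) (H(o) = -2/5 + 1/(o - 138/155) = -2/5 + 1/(-138/155 + o))
32723/20251 + H(-66)/(-38628) = 32723/20251 + ((1051 - 310*(-66))/(5*(-138 + 155*(-66))))/(-38628) = 32723*(1/20251) + ((1051 + 20460)/(5*(-138 - 10230)))*(-1/38628) = 32723/20251 + ((1/5)*21511/(-10368))*(-1/38628) = 32723/20251 + ((1/5)*(-1/10368)*21511)*(-1/38628) = 32723/20251 - 21511/51840*(-1/38628) = 32723/20251 + 21511/2002475520 = 65527442060221/40552131755520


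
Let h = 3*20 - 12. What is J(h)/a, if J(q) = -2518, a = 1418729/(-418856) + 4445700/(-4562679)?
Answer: 1604054528871344/2778437711397 ≈ 577.32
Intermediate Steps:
h = 48 (h = 60 - 12 = 48)
a = -2778437711397/637035158408 (a = 1418729*(-1/418856) + 4445700*(-1/4562679) = -1418729/418856 - 1481900/1520893 = -2778437711397/637035158408 ≈ -4.3615)
J(h)/a = -2518/(-2778437711397/637035158408) = -2518*(-637035158408/2778437711397) = 1604054528871344/2778437711397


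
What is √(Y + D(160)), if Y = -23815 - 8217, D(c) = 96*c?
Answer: 4*I*√1042 ≈ 129.12*I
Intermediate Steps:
Y = -32032
√(Y + D(160)) = √(-32032 + 96*160) = √(-32032 + 15360) = √(-16672) = 4*I*√1042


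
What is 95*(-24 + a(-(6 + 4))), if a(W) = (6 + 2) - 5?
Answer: -1995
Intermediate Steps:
a(W) = 3 (a(W) = 8 - 5 = 3)
95*(-24 + a(-(6 + 4))) = 95*(-24 + 3) = 95*(-21) = -1995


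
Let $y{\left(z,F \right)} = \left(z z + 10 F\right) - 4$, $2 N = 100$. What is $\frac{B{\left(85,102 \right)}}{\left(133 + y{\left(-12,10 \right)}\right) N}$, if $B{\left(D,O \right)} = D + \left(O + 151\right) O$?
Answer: $\frac{25891}{18650} \approx 1.3883$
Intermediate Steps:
$N = 50$ ($N = \frac{1}{2} \cdot 100 = 50$)
$B{\left(D,O \right)} = D + O \left(151 + O\right)$ ($B{\left(D,O \right)} = D + \left(151 + O\right) O = D + O \left(151 + O\right)$)
$y{\left(z,F \right)} = -4 + z^{2} + 10 F$ ($y{\left(z,F \right)} = \left(z^{2} + 10 F\right) - 4 = -4 + z^{2} + 10 F$)
$\frac{B{\left(85,102 \right)}}{\left(133 + y{\left(-12,10 \right)}\right) N} = \frac{85 + 102^{2} + 151 \cdot 102}{\left(133 + \left(-4 + \left(-12\right)^{2} + 10 \cdot 10\right)\right) 50} = \frac{85 + 10404 + 15402}{\left(133 + \left(-4 + 144 + 100\right)\right) 50} = \frac{25891}{\left(133 + 240\right) 50} = \frac{25891}{373 \cdot 50} = \frac{25891}{18650}$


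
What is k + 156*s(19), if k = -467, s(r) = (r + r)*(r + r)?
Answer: 224797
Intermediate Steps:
s(r) = 4*r² (s(r) = (2*r)*(2*r) = 4*r²)
k + 156*s(19) = -467 + 156*(4*19²) = -467 + 156*(4*361) = -467 + 156*1444 = -467 + 225264 = 224797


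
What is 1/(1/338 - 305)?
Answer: -338/103089 ≈ -0.0032787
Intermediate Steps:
1/(1/338 - 305) = 1/(-103089/338) = -338/103089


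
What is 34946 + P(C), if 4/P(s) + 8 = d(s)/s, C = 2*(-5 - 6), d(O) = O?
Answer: 244618/7 ≈ 34945.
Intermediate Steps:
C = -22 (C = 2*(-11) = -22)
P(s) = -4/7 (P(s) = 4/(-8 + s/s) = 4/(-8 + 1) = 4/(-7) = 4*(-⅐) = -4/7)
34946 + P(C) = 34946 - 4/7 = 244618/7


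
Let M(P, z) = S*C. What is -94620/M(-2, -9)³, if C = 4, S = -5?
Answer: 4731/400 ≈ 11.827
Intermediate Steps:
M(P, z) = -20 (M(P, z) = -5*4 = -20)
-94620/M(-2, -9)³ = -94620/((-20)³) = -94620/(-8000) = -94620*(-1/8000) = 4731/400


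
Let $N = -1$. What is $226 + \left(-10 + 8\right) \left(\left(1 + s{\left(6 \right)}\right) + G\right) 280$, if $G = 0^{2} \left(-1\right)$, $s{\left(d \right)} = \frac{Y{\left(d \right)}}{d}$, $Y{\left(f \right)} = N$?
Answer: $- \frac{722}{3} \approx -240.67$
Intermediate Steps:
$Y{\left(f \right)} = -1$
$s{\left(d \right)} = - \frac{1}{d}$
$G = 0$ ($G = 0 \left(-1\right) = 0$)
$226 + \left(-10 + 8\right) \left(\left(1 + s{\left(6 \right)}\right) + G\right) 280 = 226 + \left(-10 + 8\right) \left(\left(1 - \frac{1}{6}\right) + 0\right) 280 = 226 + - 2 \left(\left(1 - \frac{1}{6}\right) + 0\right) 280 = 226 + - 2 \left(\frac{5}{6} + 0\right) 280 = 226 + \left(-2\right) \frac{5}{6} \cdot 280 = 226 - \frac{1400}{3} = - \frac{722}{3}$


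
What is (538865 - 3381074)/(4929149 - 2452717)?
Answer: -2842209/2476432 ≈ -1.1477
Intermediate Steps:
(538865 - 3381074)/(4929149 - 2452717) = -2842209/2476432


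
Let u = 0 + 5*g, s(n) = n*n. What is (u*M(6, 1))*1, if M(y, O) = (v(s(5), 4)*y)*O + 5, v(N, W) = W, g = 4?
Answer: 580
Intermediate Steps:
s(n) = n²
u = 20 (u = 0 + 5*4 = 0 + 20 = 20)
M(y, O) = 5 + 4*O*y (M(y, O) = (4*y)*O + 5 = 4*O*y + 5 = 5 + 4*O*y)
(u*M(6, 1))*1 = (20*(5 + 4*1*6))*1 = (20*(5 + 24))*1 = (20*29)*1 = 580*1 = 580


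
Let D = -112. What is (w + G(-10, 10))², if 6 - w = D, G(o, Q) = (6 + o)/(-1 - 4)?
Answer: 352836/25 ≈ 14113.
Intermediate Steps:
G(o, Q) = -6/5 - o/5 (G(o, Q) = (6 + o)/(-5) = (6 + o)*(-⅕) = -6/5 - o/5)
w = 118 (w = 6 - 1*(-112) = 6 + 112 = 118)
(w + G(-10, 10))² = (118 + (-6/5 - ⅕*(-10)))² = (118 + (-6/5 + 2))² = (118 + ⅘)² = (594/5)² = 352836/25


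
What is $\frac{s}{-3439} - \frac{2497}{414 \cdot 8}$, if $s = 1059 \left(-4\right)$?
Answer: $\frac{5442449}{11389968} \approx 0.47783$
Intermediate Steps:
$s = -4236$
$\frac{s}{-3439} - \frac{2497}{414 \cdot 8} = - \frac{4236}{-3439} - \frac{2497}{414 \cdot 8} = \left(-4236\right) \left(- \frac{1}{3439}\right) - \frac{2497}{3312} = \frac{4236}{3439} - \frac{2497}{3312} = \frac{5442449}{11389968}$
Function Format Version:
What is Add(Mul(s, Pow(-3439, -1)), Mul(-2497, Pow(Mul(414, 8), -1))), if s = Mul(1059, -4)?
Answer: Rational(5442449, 11389968) ≈ 0.47783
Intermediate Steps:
s = -4236
Add(Mul(s, Pow(-3439, -1)), Mul(-2497, Pow(Mul(414, 8), -1))) = Add(Mul(-4236, Pow(-3439, -1)), Mul(-2497, Pow(Mul(414, 8), -1))) = Add(Mul(-4236, Rational(-1, 3439)), Mul(-2497, Pow(3312, -1))) = Add(Rational(4236, 3439), Mul(-2497, Rational(1, 3312))) = Add(Rational(4236, 3439), Rational(-2497, 3312)) = Rational(5442449, 11389968)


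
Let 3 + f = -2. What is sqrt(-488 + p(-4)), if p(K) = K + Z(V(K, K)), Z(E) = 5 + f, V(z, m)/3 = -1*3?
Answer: 2*I*sqrt(123) ≈ 22.181*I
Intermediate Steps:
f = -5 (f = -3 - 2 = -5)
V(z, m) = -9 (V(z, m) = 3*(-1*3) = 3*(-3) = -9)
Z(E) = 0 (Z(E) = 5 - 5 = 0)
p(K) = K (p(K) = K + 0 = K)
sqrt(-488 + p(-4)) = sqrt(-488 - 4) = sqrt(-492) = 2*I*sqrt(123)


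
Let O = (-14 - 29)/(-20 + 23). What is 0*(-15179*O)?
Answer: 0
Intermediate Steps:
O = -43/3 ≈ -14.333
0*(-15179*O) = 0*(-15179*(-43/3)) = 0*(652697/3) = 0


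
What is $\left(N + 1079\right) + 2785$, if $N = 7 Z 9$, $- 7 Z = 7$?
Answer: $3801$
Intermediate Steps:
$Z = -1$ ($Z = \left(- \frac{1}{7}\right) 7 = -1$)
$N = -63$ ($N = 7 \left(-1\right) 9 = \left(-7\right) 9 = -63$)
$\left(N + 1079\right) + 2785 = \left(-63 + 1079\right) + 2785 = 1016 + 2785 = 3801$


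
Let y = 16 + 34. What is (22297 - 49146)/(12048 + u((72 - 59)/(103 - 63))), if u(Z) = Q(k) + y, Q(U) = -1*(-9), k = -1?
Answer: -26849/12107 ≈ -2.2176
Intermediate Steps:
Q(U) = 9
y = 50
u(Z) = 59 (u(Z) = 9 + 50 = 59)
(22297 - 49146)/(12048 + u((72 - 59)/(103 - 63))) = (22297 - 49146)/(12048 + 59) = -26849/12107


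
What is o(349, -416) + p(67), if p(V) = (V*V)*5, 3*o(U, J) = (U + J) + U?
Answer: 22539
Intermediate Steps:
o(U, J) = J/3 + 2*U/3 (o(U, J) = ((U + J) + U)/3 = ((J + U) + U)/3 = (J + 2*U)/3 = J/3 + 2*U/3)
p(V) = 5*V**2 (p(V) = V**2*5 = 5*V**2)
o(349, -416) + p(67) = ((1/3)*(-416) + (2/3)*349) + 5*67**2 = (-416/3 + 698/3) + 5*4489 = 94 + 22445 = 22539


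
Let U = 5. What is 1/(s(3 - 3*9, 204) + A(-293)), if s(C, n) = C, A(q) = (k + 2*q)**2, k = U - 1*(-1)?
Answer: 1/336376 ≈ 2.9729e-6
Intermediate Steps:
k = 6 (k = 5 - 1*(-1) = 5 + 1 = 6)
A(q) = (6 + 2*q)**2
1/(s(3 - 3*9, 204) + A(-293)) = 1/((3 - 3*9) + 4*(3 - 293)**2) = 1/((3 - 27) + 4*(-290)**2) = 1/(-24 + 4*84100) = 1/(-24 + 336400) = 1/336376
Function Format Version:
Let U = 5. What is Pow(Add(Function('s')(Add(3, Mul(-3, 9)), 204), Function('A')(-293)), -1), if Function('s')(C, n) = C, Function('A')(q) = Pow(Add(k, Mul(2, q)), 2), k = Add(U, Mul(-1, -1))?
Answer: Rational(1, 336376) ≈ 2.9729e-6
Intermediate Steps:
k = 6 (k = Add(5, Mul(-1, -1)) = Add(5, 1) = 6)
Function('A')(q) = Pow(Add(6, Mul(2, q)), 2)
Pow(Add(Function('s')(Add(3, Mul(-3, 9)), 204), Function('A')(-293)), -1) = Pow(Add(Add(3, Mul(-3, 9)), Mul(4, Pow(Add(3, -293), 2))), -1) = Pow(Add(Add(3, -27), Mul(4, Pow(-290, 2))), -1) = Pow(Add(-24, Mul(4, 84100)), -1) = Pow(Add(-24, 336400), -1) = Pow(336376, -1) = Rational(1, 336376)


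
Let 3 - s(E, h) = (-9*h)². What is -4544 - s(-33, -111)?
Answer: 993454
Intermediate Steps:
s(E, h) = 3 - 81*h² (s(E, h) = 3 - (-9*h)² = 3 - 81*h²)
-4544 - s(-33, -111) = -4544 - (3 - 81*(-111)²) = -4544 - (3 - 81*12321) = -4544 - (3 - 998001) = -4544 - 1*(-997998) = -4544 + 997998 = 993454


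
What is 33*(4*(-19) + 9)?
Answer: -2211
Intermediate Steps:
33*(4*(-19) + 9) = 33*(-76 + 9) = 33*(-67) = -2211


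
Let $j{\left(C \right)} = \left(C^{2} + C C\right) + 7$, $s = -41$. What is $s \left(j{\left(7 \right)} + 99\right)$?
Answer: $-8364$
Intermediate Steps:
$j{\left(C \right)} = 7 + 2 C^{2}$ ($j{\left(C \right)} = \left(C^{2} + C^{2}\right) + 7 = 2 C^{2} + 7 = 7 + 2 C^{2}$)
$s \left(j{\left(7 \right)} + 99\right) = - 41 \left(\left(7 + 2 \cdot 7^{2}\right) + 99\right) = - 41 \left(\left(7 + 2 \cdot 49\right) + 99\right) = - 41 \left(\left(7 + 98\right) + 99\right) = - 41 \left(105 + 99\right) = \left(-41\right) 204 = -8364$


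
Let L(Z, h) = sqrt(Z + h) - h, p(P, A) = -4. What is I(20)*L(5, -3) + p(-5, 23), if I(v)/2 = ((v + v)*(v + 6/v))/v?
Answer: 1198/5 + 406*sqrt(2)/5 ≈ 354.43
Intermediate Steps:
I(v) = 4*v + 24/v (I(v) = 2*(((v + v)*(v + 6/v))/v) = 2*(((2*v)*(v + 6/v))/v) = 2*((2*v*(v + 6/v))/v) = 2*(2*v + 12/v) = 4*v + 24/v)
I(20)*L(5, -3) + p(-5, 23) = (4*20 + 24/20)*(sqrt(5 - 3) - 1*(-3)) - 4 = (80 + 24*(1/20))*(sqrt(2) + 3) - 4 = (80 + 6/5)*(3 + sqrt(2)) - 4 = 406*(3 + sqrt(2))/5 - 4 = (1218/5 + 406*sqrt(2)/5) - 4 = 1198/5 + 406*sqrt(2)/5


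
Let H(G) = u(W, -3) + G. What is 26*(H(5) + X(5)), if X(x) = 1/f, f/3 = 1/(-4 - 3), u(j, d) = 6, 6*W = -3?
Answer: 676/3 ≈ 225.33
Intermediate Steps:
W = -1/2 (W = (1/6)*(-3) = -1/2 ≈ -0.50000)
H(G) = 6 + G
f = -3/7 (f = 3/(-4 - 3) = 3/(-7) = 3*(-1/7) = -3/7 ≈ -0.42857)
X(x) = -7/3 (X(x) = 1/(-3/7) = -7/3)
26*(H(5) + X(5)) = 26*((6 + 5) - 7/3) = 26*(11 - 7/3) = 26*(26/3) = 676/3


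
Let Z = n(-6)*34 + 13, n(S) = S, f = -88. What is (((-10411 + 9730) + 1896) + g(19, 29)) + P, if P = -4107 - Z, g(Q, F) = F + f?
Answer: -2760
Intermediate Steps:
g(Q, F) = -88 + F (g(Q, F) = F - 88 = -88 + F)
Z = -191 (Z = -6*34 + 13 = -204 + 13 = -191)
P = -3916 (P = -4107 - 1*(-191) = -4107 + 191 = -3916)
(((-10411 + 9730) + 1896) + g(19, 29)) + P = (((-10411 + 9730) + 1896) + (-88 + 29)) - 3916 = ((-681 + 1896) - 59) - 3916 = (1215 - 59) - 3916 = 1156 - 3916 = -2760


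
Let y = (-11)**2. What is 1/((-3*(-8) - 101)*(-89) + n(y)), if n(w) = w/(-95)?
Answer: 95/650914 ≈ 0.00014595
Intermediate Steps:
y = 121
n(w) = -w/95 (n(w) = w*(-1/95) = -w/95)
1/((-3*(-8) - 101)*(-89) + n(y)) = 1/((-3*(-8) - 101)*(-89) - 1/95*121) = 1/((24 - 101)*(-89) - 121/95) = 1/(-77*(-89) - 121/95) = 1/(6853 - 121/95) = 1/(650914/95) = 95/650914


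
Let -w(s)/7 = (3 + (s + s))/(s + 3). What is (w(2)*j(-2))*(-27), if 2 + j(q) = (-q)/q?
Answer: -3969/5 ≈ -793.80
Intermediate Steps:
j(q) = -3 (j(q) = -2 + (-q)/q = -2 - 1 = -3)
w(s) = -7*(3 + 2*s)/(3 + s) (w(s) = -7*(3 + (s + s))/(s + 3) = -7*(3 + 2*s)/(3 + s))
(w(2)*j(-2))*(-27) = ((7*(-3 - 2*2)/(3 + 2))*(-3))*(-27) = ((7*(-3 - 4)/5)*(-3))*(-27) = ((7*(⅕)*(-7))*(-3))*(-27) = -49/5*(-3)*(-27) = (147/5)*(-27) = -3969/5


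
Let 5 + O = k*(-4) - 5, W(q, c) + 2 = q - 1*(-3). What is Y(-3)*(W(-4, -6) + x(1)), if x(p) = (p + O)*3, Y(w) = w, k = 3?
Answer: 198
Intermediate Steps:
W(q, c) = 1 + q (W(q, c) = -2 + (q - 1*(-3)) = -2 + (q + 3) = -2 + (3 + q) = 1 + q)
O = -22 (O = -5 + (3*(-4) - 5) = -5 + (-12 - 5) = -5 - 17 = -22)
x(p) = -66 + 3*p (x(p) = (p - 22)*3 = (-22 + p)*3 = -66 + 3*p)
Y(-3)*(W(-4, -6) + x(1)) = -3*((1 - 4) + (-66 + 3*1)) = -3*(-3 + (-66 + 3)) = -3*(-3 - 63) = -3*(-66) = 198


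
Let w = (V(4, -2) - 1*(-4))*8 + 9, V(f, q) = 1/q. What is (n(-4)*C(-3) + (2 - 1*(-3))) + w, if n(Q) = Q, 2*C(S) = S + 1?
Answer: 46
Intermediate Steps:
C(S) = 1/2 + S/2 (C(S) = (S + 1)/2 = (1 + S)/2 = 1/2 + S/2)
w = 37 (w = (1/(-2) - 1*(-4))*8 + 9 = (-1/2 + 4)*8 + 9 = (7/2)*8 + 9 = 28 + 9 = 37)
(n(-4)*C(-3) + (2 - 1*(-3))) + w = (-4*(1/2 + (1/2)*(-3)) + (2 - 1*(-3))) + 37 = (-4*(1/2 - 3/2) + (2 + 3)) + 37 = (-4*(-1) + 5) + 37 = (4 + 5) + 37 = 9 + 37 = 46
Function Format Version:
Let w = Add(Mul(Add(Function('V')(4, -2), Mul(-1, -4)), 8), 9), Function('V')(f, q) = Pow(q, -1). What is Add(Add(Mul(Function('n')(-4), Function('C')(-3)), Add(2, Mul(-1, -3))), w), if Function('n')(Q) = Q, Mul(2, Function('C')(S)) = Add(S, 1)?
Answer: 46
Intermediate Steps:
Function('C')(S) = Add(Rational(1, 2), Mul(Rational(1, 2), S)) (Function('C')(S) = Mul(Rational(1, 2), Add(S, 1)) = Mul(Rational(1, 2), Add(1, S)) = Add(Rational(1, 2), Mul(Rational(1, 2), S)))
w = 37 (w = Add(Mul(Add(Pow(-2, -1), Mul(-1, -4)), 8), 9) = Add(Mul(Add(Rational(-1, 2), 4), 8), 9) = Add(Mul(Rational(7, 2), 8), 9) = Add(28, 9) = 37)
Add(Add(Mul(Function('n')(-4), Function('C')(-3)), Add(2, Mul(-1, -3))), w) = Add(Add(Mul(-4, Add(Rational(1, 2), Mul(Rational(1, 2), -3))), Add(2, Mul(-1, -3))), 37) = Add(Add(Mul(-4, Add(Rational(1, 2), Rational(-3, 2))), Add(2, 3)), 37) = Add(Add(Mul(-4, -1), 5), 37) = Add(Add(4, 5), 37) = Add(9, 37) = 46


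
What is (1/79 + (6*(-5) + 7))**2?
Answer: 3297856/6241 ≈ 528.42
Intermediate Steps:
(1/79 + (6*(-5) + 7))**2 = (1/79 + (-30 + 7))**2 = (1/79 - 23)**2 = (-1816/79)**2 = 3297856/6241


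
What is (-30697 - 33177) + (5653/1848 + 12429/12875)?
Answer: -1519658330833/23793000 ≈ -63870.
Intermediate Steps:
(-30697 - 33177) + (5653/1848 + 12429/12875) = -63874 + (5653*(1/1848) + 12429*(1/12875)) = -63874 + (5653/1848 + 12429/12875) = -63874 + 95751167/23793000 = -1519658330833/23793000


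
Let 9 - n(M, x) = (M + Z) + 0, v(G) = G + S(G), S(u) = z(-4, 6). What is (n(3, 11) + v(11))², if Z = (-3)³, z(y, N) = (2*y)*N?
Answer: 16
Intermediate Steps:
z(y, N) = 2*N*y
S(u) = -48 (S(u) = 2*6*(-4) = -48)
Z = -27
v(G) = -48 + G (v(G) = G - 48 = -48 + G)
n(M, x) = 36 - M (n(M, x) = 9 - ((M - 27) + 0) = 9 - ((-27 + M) + 0) = 9 - (-27 + M) = 9 + (27 - M) = 36 - M)
(n(3, 11) + v(11))² = ((36 - 1*3) + (-48 + 11))² = ((36 - 3) - 37)² = (33 - 37)² = (-4)² = 16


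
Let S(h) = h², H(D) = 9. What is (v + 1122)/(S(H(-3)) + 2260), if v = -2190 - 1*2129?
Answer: -3197/2341 ≈ -1.3657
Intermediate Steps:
v = -4319 (v = -2190 - 2129 = -4319)
(v + 1122)/(S(H(-3)) + 2260) = (-4319 + 1122)/(9² + 2260) = -3197/(81 + 2260) = -3197/2341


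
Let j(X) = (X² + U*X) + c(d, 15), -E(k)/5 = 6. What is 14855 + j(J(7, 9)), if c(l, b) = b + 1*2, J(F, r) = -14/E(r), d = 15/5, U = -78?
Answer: 3338059/225 ≈ 14836.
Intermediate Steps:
E(k) = -30 (E(k) = -5*6 = -30)
d = 3 (d = 15*(⅕) = 3)
J(F, r) = 7/15 (J(F, r) = -14/(-30) = -14*(-1/30) = 7/15)
c(l, b) = 2 + b (c(l, b) = b + 2 = 2 + b)
j(X) = 17 + X² - 78*X (j(X) = (X² - 78*X) + (2 + 15) = (X² - 78*X) + 17 = 17 + X² - 78*X)
14855 + j(J(7, 9)) = 14855 + (17 + (7/15)² - 78*7/15) = 14855 + (17 + 49/225 - 182/5) = 14855 - 4316/225 = 3338059/225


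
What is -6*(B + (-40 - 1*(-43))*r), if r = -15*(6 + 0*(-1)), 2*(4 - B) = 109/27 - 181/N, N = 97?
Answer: 1398994/873 ≈ 1602.5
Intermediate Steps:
B = 7633/2619 (B = 4 - (109/27 - 181/97)/2 = 4 - 1/2*5686/2619 = 4 - 2843/2619 = 7633/2619 ≈ 2.9145)
r = -90 (r = -15*(6 + 0) = -15*6 = -90)
-6*(B + (-40 - 1*(-43))*r) = -6*(7633/2619 + (-40 - 1*(-43))*(-90)) = -6*(7633/2619 + (-40 + 43)*(-90)) = -6*(7633/2619 + 3*(-90)) = -6*(7633/2619 - 270) = -6*(-699497/2619) = 1398994/873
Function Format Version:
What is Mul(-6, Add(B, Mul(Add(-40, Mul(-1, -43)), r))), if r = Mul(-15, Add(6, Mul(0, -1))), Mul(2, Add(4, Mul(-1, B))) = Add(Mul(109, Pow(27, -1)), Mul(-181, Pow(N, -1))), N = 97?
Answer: Rational(1398994, 873) ≈ 1602.5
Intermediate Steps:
B = Rational(7633, 2619) (B = Add(4, Mul(Rational(-1, 2), Add(Mul(109, Pow(27, -1)), Mul(-181, Pow(97, -1))))) = Add(4, Mul(Rational(-1, 2), Add(Mul(109, Rational(1, 27)), Mul(-181, Rational(1, 97))))) = Add(4, Mul(Rational(-1, 2), Add(Rational(109, 27), Rational(-181, 97)))) = Add(4, Mul(Rational(-1, 2), Rational(5686, 2619))) = Add(4, Rational(-2843, 2619)) = Rational(7633, 2619) ≈ 2.9145)
r = -90 (r = Mul(-15, Add(6, 0)) = Mul(-15, 6) = -90)
Mul(-6, Add(B, Mul(Add(-40, Mul(-1, -43)), r))) = Mul(-6, Add(Rational(7633, 2619), Mul(Add(-40, Mul(-1, -43)), -90))) = Mul(-6, Add(Rational(7633, 2619), Mul(Add(-40, 43), -90))) = Mul(-6, Add(Rational(7633, 2619), Mul(3, -90))) = Mul(-6, Add(Rational(7633, 2619), -270)) = Mul(-6, Rational(-699497, 2619)) = Rational(1398994, 873)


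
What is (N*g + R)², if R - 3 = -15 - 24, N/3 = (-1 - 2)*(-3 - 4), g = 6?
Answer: 116964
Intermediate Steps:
N = 63 (N = 3*((-1 - 2)*(-3 - 4)) = 3*(-3*(-7)) = 3*21 = 63)
R = -36 (R = 3 + (-15 - 24) = 3 - 39 = -36)
(N*g + R)² = (63*6 - 36)² = (378 - 36)² = 342² = 116964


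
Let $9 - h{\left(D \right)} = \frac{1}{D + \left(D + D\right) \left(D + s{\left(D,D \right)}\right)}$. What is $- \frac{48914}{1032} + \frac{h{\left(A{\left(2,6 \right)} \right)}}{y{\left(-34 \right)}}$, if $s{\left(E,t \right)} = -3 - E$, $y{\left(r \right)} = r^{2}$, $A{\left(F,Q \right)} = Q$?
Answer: $- \frac{23556359}{497080} \approx -47.389$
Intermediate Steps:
$h{\left(D \right)} = 9 + \frac{1}{5 D}$ ($h{\left(D \right)} = 9 - \frac{1}{D + \left(D + D\right) \left(D - \left(3 + D\right)\right)} = 9 - \frac{1}{D + 2 D \left(-3\right)} = 9 - \frac{1}{D - 6 D} = 9 - \frac{1}{\left(-5\right) D} = 9 - - \frac{1}{5 D} = 9 + \frac{1}{5 D}$)
$- \frac{48914}{1032} + \frac{h{\left(A{\left(2,6 \right)} \right)}}{y{\left(-34 \right)}} = - \frac{48914}{1032} + \frac{9 + \frac{1}{5 \cdot 6}}{\left(-34\right)^{2}} = \left(-48914\right) \frac{1}{1032} + \frac{9 + \frac{1}{5} \cdot \frac{1}{6}}{1156} = - \frac{24457}{516} + \left(9 + \frac{1}{30}\right) \frac{1}{1156} = - \frac{24457}{516} + \frac{271}{30} \cdot \frac{1}{1156} = - \frac{24457}{516} + \frac{271}{34680} = - \frac{23556359}{497080}$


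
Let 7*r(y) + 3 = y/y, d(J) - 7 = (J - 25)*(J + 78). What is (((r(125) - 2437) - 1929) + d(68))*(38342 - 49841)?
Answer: -154443069/7 ≈ -2.2063e+7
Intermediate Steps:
d(J) = 7 + (-25 + J)*(78 + J) (d(J) = 7 + (J - 25)*(J + 78) = 7 + (-25 + J)*(78 + J))
r(y) = -2/7 (r(y) = -3/7 + (y/y)/7 = -3/7 + (⅐)*1 = -3/7 + ⅐ = -2/7)
(((r(125) - 2437) - 1929) + d(68))*(38342 - 49841) = (((-2/7 - 2437) - 1929) + (-1943 + 68² + 53*68))*(38342 - 49841) = ((-17061/7 - 1929) + (-1943 + 4624 + 3604))*(-11499) = (-30564/7 + 6285)*(-11499) = (13431/7)*(-11499) = -154443069/7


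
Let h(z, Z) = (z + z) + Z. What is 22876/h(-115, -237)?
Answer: -22876/467 ≈ -48.985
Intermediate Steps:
h(z, Z) = Z + 2*z (h(z, Z) = 2*z + Z = Z + 2*z)
22876/h(-115, -237) = 22876/(-237 + 2*(-115)) = 22876/(-237 - 230) = 22876/(-467) = 22876*(-1/467) = -22876/467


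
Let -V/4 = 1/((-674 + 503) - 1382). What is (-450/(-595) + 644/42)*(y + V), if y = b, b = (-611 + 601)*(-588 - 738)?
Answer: 118284951296/554421 ≈ 2.1335e+5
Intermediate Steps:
b = 13260 (b = -10*(-1326) = 13260)
y = 13260
V = 4/1553 (V = -4/((-674 + 503) - 1382) = -4/(-171 - 1382) = -4/(-1553) = -4*(-1/1553) = 4/1553 ≈ 0.0025757)
(-450/(-595) + 644/42)*(y + V) = (-450/(-595) + 644/42)*(13260 + 4/1553) = (-450*(-1/595) + 644*(1/42))*(20592784/1553) = (90/119 + 46/3)*(20592784/1553) = (5744/357)*(20592784/1553) = 118284951296/554421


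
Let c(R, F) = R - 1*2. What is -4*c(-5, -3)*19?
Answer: 532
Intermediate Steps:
c(R, F) = -2 + R (c(R, F) = R - 2 = -2 + R)
-4*c(-5, -3)*19 = -4*(-2 - 5)*19 = -4*(-7)*19 = 28*19 = 532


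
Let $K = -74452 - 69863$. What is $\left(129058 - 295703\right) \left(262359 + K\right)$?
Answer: $-19671442380$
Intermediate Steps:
$K = -144315$
$\left(129058 - 295703\right) \left(262359 + K\right) = \left(129058 - 295703\right) \left(262359 - 144315\right) = \left(-166645\right) 118044 = -19671442380$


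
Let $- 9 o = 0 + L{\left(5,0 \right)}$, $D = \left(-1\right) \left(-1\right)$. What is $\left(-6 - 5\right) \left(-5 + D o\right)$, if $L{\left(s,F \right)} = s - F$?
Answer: $\frac{550}{9} \approx 61.111$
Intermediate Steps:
$D = 1$
$o = - \frac{5}{9}$ ($o = - \frac{0 + \left(5 - 0\right)}{9} = - \frac{0 + \left(5 + 0\right)}{9} = - \frac{0 + 5}{9} = \left(- \frac{1}{9}\right) 5 = - \frac{5}{9} \approx -0.55556$)
$\left(-6 - 5\right) \left(-5 + D o\right) = \left(-6 - 5\right) \left(-5 + 1 \left(- \frac{5}{9}\right)\right) = \left(-6 - 5\right) \left(-5 - \frac{5}{9}\right) = \left(-11\right) \left(- \frac{50}{9}\right) = \frac{550}{9}$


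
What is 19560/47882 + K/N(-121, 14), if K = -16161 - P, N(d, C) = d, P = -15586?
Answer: 14949455/2896861 ≈ 5.1606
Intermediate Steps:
K = -575 (K = -16161 - 1*(-15586) = -16161 + 15586 = -575)
19560/47882 + K/N(-121, 14) = 19560/47882 - 575/(-121) = 19560*(1/47882) - 575*(-1/121) = 9780/23941 + 575/121 = 14949455/2896861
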